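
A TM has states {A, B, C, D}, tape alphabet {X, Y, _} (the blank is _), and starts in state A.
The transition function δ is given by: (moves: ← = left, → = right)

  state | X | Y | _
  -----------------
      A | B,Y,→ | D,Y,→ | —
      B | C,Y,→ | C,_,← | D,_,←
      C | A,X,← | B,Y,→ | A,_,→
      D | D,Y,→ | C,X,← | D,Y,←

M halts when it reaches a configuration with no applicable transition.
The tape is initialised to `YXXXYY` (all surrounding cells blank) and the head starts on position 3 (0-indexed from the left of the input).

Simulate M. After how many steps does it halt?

state=A head=3 tape=YXX[X]YY_   (A,X)→(B,Y,→)
state=B head=4 tape=YXXY[Y]Y_   (B,Y)→(C,_,←)
state=C head=3 tape=YXX[Y]_Y_   (C,Y)→(B,Y,→)
state=B head=4 tape=YXXY[_]Y_   (B,_)→(D,_,←)
state=D head=3 tape=YXX[Y]_Y_   (D,Y)→(C,X,←)
state=C head=2 tape=YX[X]X_Y_   (C,X)→(A,X,←)
state=A head=1 tape=Y[X]XX_Y_   (A,X)→(B,Y,→)
state=B head=2 tape=YY[X]X_Y_   (B,X)→(C,Y,→)
state=C head=3 tape=YYY[X]_Y_   (C,X)→(A,X,←)
state=A head=2 tape=YY[Y]X_Y_   (A,Y)→(D,Y,→)
state=D head=3 tape=YYY[X]_Y_   (D,X)→(D,Y,→)
state=D head=4 tape=YYYY[_]Y_   (D,_)→(D,Y,←)
state=D head=3 tape=YYY[Y]YY_   (D,Y)→(C,X,←)
state=C head=2 tape=YY[Y]XYY_   (C,Y)→(B,Y,→)
state=B head=3 tape=YYY[X]YY_   (B,X)→(C,Y,→)
state=C head=4 tape=YYYY[Y]Y_   (C,Y)→(B,Y,→)
state=B head=5 tape=YYYYY[Y]_   (B,Y)→(C,_,←)
state=C head=4 tape=YYYY[Y]__   (C,Y)→(B,Y,→)
state=B head=5 tape=YYYYY[_]_   (B,_)→(D,_,←)
state=D head=4 tape=YYYY[Y]__   (D,Y)→(C,X,←)
state=C head=3 tape=YYY[Y]X__   (C,Y)→(B,Y,→)
state=B head=4 tape=YYYY[X]__   (B,X)→(C,Y,→)
state=C head=5 tape=YYYYY[_]_   (C,_)→(A,_,→)
state=A head=6 tape=YYYYY_[_]
M halts after 23 transitions.

23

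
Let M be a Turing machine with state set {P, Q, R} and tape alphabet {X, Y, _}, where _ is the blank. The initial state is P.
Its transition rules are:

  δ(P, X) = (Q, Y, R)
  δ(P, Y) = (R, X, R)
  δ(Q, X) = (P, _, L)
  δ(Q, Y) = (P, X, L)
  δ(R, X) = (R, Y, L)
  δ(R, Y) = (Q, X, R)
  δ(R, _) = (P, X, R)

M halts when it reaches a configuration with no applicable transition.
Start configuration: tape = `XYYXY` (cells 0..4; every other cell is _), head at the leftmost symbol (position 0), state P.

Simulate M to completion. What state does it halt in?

P

state=P head=0 tape=__[X]YYXY_   (P,X)→(Q,Y,R)
state=Q head=1 tape=__Y[Y]YXY_   (Q,Y)→(P,X,L)
state=P head=0 tape=__[Y]XYXY_   (P,Y)→(R,X,R)
state=R head=1 tape=__X[X]YXY_   (R,X)→(R,Y,L)
state=R head=0 tape=__[X]YYXY_   (R,X)→(R,Y,L)
state=R head=-1 tape=_[_]YYYXY_   (R,_)→(P,X,R)
state=P head=0 tape=_X[Y]YYXY_   (P,Y)→(R,X,R)
state=R head=1 tape=_XX[Y]YXY_   (R,Y)→(Q,X,R)
state=Q head=2 tape=_XXX[Y]XY_   (Q,Y)→(P,X,L)
state=P head=1 tape=_XX[X]XXY_   (P,X)→(Q,Y,R)
state=Q head=2 tape=_XXY[X]XY_   (Q,X)→(P,_,L)
state=P head=1 tape=_XX[Y]_XY_   (P,Y)→(R,X,R)
state=R head=2 tape=_XXX[_]XY_   (R,_)→(P,X,R)
state=P head=3 tape=_XXXX[X]Y_   (P,X)→(Q,Y,R)
state=Q head=4 tape=_XXXXY[Y]_   (Q,Y)→(P,X,L)
state=P head=3 tape=_XXXX[Y]X_   (P,Y)→(R,X,R)
state=R head=4 tape=_XXXXX[X]_   (R,X)→(R,Y,L)
state=R head=3 tape=_XXXX[X]Y_   (R,X)→(R,Y,L)
state=R head=2 tape=_XXX[X]YY_   (R,X)→(R,Y,L)
state=R head=1 tape=_XX[X]YYY_   (R,X)→(R,Y,L)
state=R head=0 tape=_X[X]YYYY_   (R,X)→(R,Y,L)
state=R head=-1 tape=_[X]YYYYY_   (R,X)→(R,Y,L)
state=R head=-2 tape=[_]YYYYYY_   (R,_)→(P,X,R)
state=P head=-1 tape=X[Y]YYYYY_   (P,Y)→(R,X,R)
state=R head=0 tape=XX[Y]YYYY_   (R,Y)→(Q,X,R)
state=Q head=1 tape=XXX[Y]YYY_   (Q,Y)→(P,X,L)
state=P head=0 tape=XX[X]XYYY_   (P,X)→(Q,Y,R)
state=Q head=1 tape=XXY[X]YYY_   (Q,X)→(P,_,L)
state=P head=0 tape=XX[Y]_YYY_   (P,Y)→(R,X,R)
state=R head=1 tape=XXX[_]YYY_   (R,_)→(P,X,R)
state=P head=2 tape=XXXX[Y]YY_   (P,Y)→(R,X,R)
state=R head=3 tape=XXXXX[Y]Y_   (R,Y)→(Q,X,R)
state=Q head=4 tape=XXXXXX[Y]_   (Q,Y)→(P,X,L)
state=P head=3 tape=XXXXX[X]X_   (P,X)→(Q,Y,R)
state=Q head=4 tape=XXXXXY[X]_   (Q,X)→(P,_,L)
state=P head=3 tape=XXXXX[Y]__   (P,Y)→(R,X,R)
state=R head=4 tape=XXXXXX[_]_   (R,_)→(P,X,R)
state=P head=5 tape=XXXXXXX[_]
No transition is defined for (P, _); M halts in state P.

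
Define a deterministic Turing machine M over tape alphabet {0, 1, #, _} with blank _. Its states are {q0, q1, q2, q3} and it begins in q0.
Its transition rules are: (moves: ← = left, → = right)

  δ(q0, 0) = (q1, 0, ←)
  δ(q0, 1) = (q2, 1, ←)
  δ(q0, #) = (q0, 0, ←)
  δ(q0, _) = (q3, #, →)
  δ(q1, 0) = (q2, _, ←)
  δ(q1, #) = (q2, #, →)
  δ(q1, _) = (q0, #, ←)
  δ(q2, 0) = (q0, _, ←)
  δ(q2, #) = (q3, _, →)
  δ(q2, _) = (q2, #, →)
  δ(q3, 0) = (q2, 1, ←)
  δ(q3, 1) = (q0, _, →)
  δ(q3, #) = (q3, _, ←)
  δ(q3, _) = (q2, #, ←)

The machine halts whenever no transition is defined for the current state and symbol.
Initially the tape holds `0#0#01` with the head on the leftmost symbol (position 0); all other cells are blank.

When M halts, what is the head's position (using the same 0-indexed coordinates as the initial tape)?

0

state=q0 head=0 tape=____[0]#0#01   (q0,0)→(q1,0,←)
state=q1 head=-1 tape=___[_]0#0#01   (q1,_)→(q0,#,←)
state=q0 head=-2 tape=__[_]#0#0#01   (q0,_)→(q3,#,→)
state=q3 head=-1 tape=__#[#]0#0#01   (q3,#)→(q3,_,←)
state=q3 head=-2 tape=__[#]_0#0#01   (q3,#)→(q3,_,←)
state=q3 head=-3 tape=_[_]__0#0#01   (q3,_)→(q2,#,←)
state=q2 head=-4 tape=[_]#__0#0#01   (q2,_)→(q2,#,→)
state=q2 head=-3 tape=#[#]__0#0#01   (q2,#)→(q3,_,→)
state=q3 head=-2 tape=#_[_]_0#0#01   (q3,_)→(q2,#,←)
state=q2 head=-3 tape=#[_]#_0#0#01   (q2,_)→(q2,#,→)
state=q2 head=-2 tape=##[#]_0#0#01   (q2,#)→(q3,_,→)
state=q3 head=-1 tape=##_[_]0#0#01   (q3,_)→(q2,#,←)
state=q2 head=-2 tape=##[_]#0#0#01   (q2,_)→(q2,#,→)
state=q2 head=-1 tape=###[#]0#0#01   (q2,#)→(q3,_,→)
state=q3 head=0 tape=###_[0]#0#01   (q3,0)→(q2,1,←)
state=q2 head=-1 tape=###[_]1#0#01   (q2,_)→(q2,#,→)
state=q2 head=0 tape=####[1]#0#01
At halt the head is at cell 0.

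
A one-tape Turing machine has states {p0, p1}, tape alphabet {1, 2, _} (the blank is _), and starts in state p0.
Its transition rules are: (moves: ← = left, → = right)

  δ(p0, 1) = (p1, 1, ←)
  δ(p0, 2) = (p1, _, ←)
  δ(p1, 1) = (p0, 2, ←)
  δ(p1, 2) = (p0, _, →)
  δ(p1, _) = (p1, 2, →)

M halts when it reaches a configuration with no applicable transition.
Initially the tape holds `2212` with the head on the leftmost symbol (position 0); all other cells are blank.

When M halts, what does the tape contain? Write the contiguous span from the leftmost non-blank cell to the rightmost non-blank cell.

state=p0 head=0 tape=_[2]212   (p0,2)→(p1,_,←)
state=p1 head=-1 tape=[_]_212   (p1,_)→(p1,2,→)
state=p1 head=0 tape=2[_]212   (p1,_)→(p1,2,→)
state=p1 head=1 tape=22[2]12   (p1,2)→(p0,_,→)
state=p0 head=2 tape=22_[1]2   (p0,1)→(p1,1,←)
state=p1 head=1 tape=22[_]12   (p1,_)→(p1,2,→)
state=p1 head=2 tape=222[1]2   (p1,1)→(p0,2,←)
state=p0 head=1 tape=22[2]22   (p0,2)→(p1,_,←)
state=p1 head=0 tape=2[2]_22   (p1,2)→(p0,_,→)
state=p0 head=1 tape=2_[_]22
The non-blank tape span at halt is 2__22.

2__22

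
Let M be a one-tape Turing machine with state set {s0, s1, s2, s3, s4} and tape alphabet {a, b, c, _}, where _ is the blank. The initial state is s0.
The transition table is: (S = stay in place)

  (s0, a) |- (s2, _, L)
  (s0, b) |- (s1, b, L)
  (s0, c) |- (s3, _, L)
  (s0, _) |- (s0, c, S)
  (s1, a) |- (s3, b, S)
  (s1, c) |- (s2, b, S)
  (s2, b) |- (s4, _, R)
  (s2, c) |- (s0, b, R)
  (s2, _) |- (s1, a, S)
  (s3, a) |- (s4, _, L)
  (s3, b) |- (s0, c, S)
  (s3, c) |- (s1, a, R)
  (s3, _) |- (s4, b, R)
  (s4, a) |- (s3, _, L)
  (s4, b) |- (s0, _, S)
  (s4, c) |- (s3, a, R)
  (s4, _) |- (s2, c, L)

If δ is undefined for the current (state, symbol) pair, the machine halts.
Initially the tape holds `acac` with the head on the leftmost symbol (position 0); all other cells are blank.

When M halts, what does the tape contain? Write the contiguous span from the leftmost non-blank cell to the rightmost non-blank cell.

aa____c

s0 | ____[a]cac   read a → write _, move L, go to s2
s2 | ___[_]_cac   read _ → write a, move S, go to s1
s1 | ___[a]_cac   read a → write b, move S, go to s3
s3 | ___[b]_cac   read b → write c, move S, go to s0
s0 | ___[c]_cac   read c → write _, move L, go to s3
s3 | __[_]__cac   read _ → write b, move R, go to s4
s4 | __b[_]_cac   read _ → write c, move L, go to s2
s2 | __[b]c_cac   read b → write _, move R, go to s4
s4 | ___[c]_cac   read c → write a, move R, go to s3
s3 | ___a[_]cac   read _ → write b, move R, go to s4
s4 | ___ab[c]ac   read c → write a, move R, go to s3
s3 | ___aba[a]c   read a → write _, move L, go to s4
s4 | ___ab[a]_c   read a → write _, move L, go to s3
s3 | ___a[b]__c   read b → write c, move S, go to s0
s0 | ___a[c]__c   read c → write _, move L, go to s3
s3 | ___[a]___c   read a → write _, move L, go to s4
s4 | __[_]____c   read _ → write c, move L, go to s2
s2 | _[_]c____c   read _ → write a, move S, go to s1
s1 | _[a]c____c   read a → write b, move S, go to s3
s3 | _[b]c____c   read b → write c, move S, go to s0
s0 | _[c]c____c   read c → write _, move L, go to s3
s3 | [_]_c____c   read _ → write b, move R, go to s4
s4 | b[_]c____c   read _ → write c, move L, go to s2
s2 | [b]cc____c   read b → write _, move R, go to s4
s4 | _[c]c____c   read c → write a, move R, go to s3
s3 | _a[c]____c   read c → write a, move R, go to s1
s1 | _aa[_]___c
The non-blank tape span at halt is aa____c.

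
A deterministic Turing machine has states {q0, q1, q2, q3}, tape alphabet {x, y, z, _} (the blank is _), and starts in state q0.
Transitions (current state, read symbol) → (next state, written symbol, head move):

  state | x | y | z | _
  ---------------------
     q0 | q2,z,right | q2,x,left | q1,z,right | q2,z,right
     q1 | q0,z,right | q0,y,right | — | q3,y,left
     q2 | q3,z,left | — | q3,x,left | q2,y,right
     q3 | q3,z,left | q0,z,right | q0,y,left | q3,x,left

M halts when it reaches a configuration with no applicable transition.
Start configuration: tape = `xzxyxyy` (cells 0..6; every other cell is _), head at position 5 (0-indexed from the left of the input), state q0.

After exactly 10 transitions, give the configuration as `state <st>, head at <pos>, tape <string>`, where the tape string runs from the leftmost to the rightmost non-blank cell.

state=q0 head=5 tape=xzxyx[y]y   (q0,y)→(q2,x,left)
state=q2 head=4 tape=xzxy[x]xy   (q2,x)→(q3,z,left)
state=q3 head=3 tape=xzx[y]zxy   (q3,y)→(q0,z,right)
state=q0 head=4 tape=xzxz[z]xy   (q0,z)→(q1,z,right)
state=q1 head=5 tape=xzxzz[x]y   (q1,x)→(q0,z,right)
state=q0 head=6 tape=xzxzzz[y]   (q0,y)→(q2,x,left)
state=q2 head=5 tape=xzxzz[z]x   (q2,z)→(q3,x,left)
state=q3 head=4 tape=xzxz[z]xx   (q3,z)→(q0,y,left)
state=q0 head=3 tape=xzx[z]yxx   (q0,z)→(q1,z,right)
state=q1 head=4 tape=xzxz[y]xx   (q1,y)→(q0,y,right)
state=q0 head=5 tape=xzxzy[x]x
After 10 steps: state q0, head at 5, tape xzxzyxx.

state q0, head at 5, tape xzxzyxx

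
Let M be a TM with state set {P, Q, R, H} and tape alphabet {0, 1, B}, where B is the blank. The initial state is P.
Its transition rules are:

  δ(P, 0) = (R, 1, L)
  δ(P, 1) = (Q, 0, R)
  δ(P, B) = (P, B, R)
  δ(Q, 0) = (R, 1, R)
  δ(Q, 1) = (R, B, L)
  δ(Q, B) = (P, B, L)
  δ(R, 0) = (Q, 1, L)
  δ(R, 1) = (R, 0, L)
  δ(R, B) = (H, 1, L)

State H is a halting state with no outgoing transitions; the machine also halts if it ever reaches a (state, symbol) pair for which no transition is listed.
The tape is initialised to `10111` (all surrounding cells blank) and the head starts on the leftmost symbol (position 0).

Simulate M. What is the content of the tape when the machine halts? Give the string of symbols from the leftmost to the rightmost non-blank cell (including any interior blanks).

P | BB[1]0111   read 1 → write 0, move R, go to Q
Q | BB0[0]111   read 0 → write 1, move R, go to R
R | BB01[1]11   read 1 → write 0, move L, go to R
R | BB0[1]011   read 1 → write 0, move L, go to R
R | BB[0]0011   read 0 → write 1, move L, go to Q
Q | B[B]10011   read B → write B, move L, go to P
P | [B]B10011   read B → write B, move R, go to P
P | B[B]10011   read B → write B, move R, go to P
P | BB[1]0011   read 1 → write 0, move R, go to Q
Q | BB0[0]011   read 0 → write 1, move R, go to R
R | BB01[0]11   read 0 → write 1, move L, go to Q
Q | BB0[1]111   read 1 → write B, move L, go to R
R | BB[0]B111   read 0 → write 1, move L, go to Q
Q | B[B]1B111   read B → write B, move L, go to P
P | [B]B1B111   read B → write B, move R, go to P
P | B[B]1B111   read B → write B, move R, go to P
P | BB[1]B111   read 1 → write 0, move R, go to Q
Q | BB0[B]111   read B → write B, move L, go to P
P | BB[0]B111   read 0 → write 1, move L, go to R
R | B[B]1B111   read B → write 1, move L, go to H
H | [B]11B111
The non-blank tape span at halt is 11B111.

11B111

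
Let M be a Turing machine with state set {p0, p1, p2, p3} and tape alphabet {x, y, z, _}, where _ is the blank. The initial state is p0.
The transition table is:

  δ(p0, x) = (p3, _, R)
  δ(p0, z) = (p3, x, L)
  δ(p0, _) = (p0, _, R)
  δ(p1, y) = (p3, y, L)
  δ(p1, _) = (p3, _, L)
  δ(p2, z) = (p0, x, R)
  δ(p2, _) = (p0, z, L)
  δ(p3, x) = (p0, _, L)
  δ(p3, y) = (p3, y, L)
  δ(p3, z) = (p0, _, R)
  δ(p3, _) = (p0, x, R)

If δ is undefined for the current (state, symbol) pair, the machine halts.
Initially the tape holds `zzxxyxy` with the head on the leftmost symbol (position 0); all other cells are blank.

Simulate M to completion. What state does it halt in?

p0

p0 | _[z]zxxyxy   read z → write x, move L, go to p3
p3 | [_]xzxxyxy   read _ → write x, move R, go to p0
p0 | x[x]zxxyxy   read x → write _, move R, go to p3
p3 | x_[z]xxyxy   read z → write _, move R, go to p0
p0 | x__[x]xyxy   read x → write _, move R, go to p3
p3 | x___[x]yxy   read x → write _, move L, go to p0
p0 | x__[_]_yxy   read _ → write _, move R, go to p0
p0 | x___[_]yxy   read _ → write _, move R, go to p0
p0 | x____[y]xy
No transition is defined for (p0, y); M halts in state p0.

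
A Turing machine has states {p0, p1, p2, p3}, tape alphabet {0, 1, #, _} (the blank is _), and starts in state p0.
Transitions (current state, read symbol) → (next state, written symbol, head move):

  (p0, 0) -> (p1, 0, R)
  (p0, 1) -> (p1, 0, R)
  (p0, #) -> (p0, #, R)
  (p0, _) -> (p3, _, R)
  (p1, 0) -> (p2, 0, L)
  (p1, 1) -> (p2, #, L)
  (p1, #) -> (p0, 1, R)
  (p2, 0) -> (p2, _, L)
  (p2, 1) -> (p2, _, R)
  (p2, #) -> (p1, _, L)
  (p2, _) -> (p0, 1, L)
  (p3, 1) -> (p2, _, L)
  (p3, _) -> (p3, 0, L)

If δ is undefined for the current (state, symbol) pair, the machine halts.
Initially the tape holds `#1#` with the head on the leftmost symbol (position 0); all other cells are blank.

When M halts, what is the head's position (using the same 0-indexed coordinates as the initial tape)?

-1

state=p0 head=0 tape=_[#]1#__   (p0,#)→(p0,#,R)
state=p0 head=1 tape=_#[1]#__   (p0,1)→(p1,0,R)
state=p1 head=2 tape=_#0[#]__   (p1,#)→(p0,1,R)
state=p0 head=3 tape=_#01[_]_   (p0,_)→(p3,_,R)
state=p3 head=4 tape=_#01_[_]   (p3,_)→(p3,0,L)
state=p3 head=3 tape=_#01[_]0   (p3,_)→(p3,0,L)
state=p3 head=2 tape=_#0[1]00   (p3,1)→(p2,_,L)
state=p2 head=1 tape=_#[0]_00   (p2,0)→(p2,_,L)
state=p2 head=0 tape=_[#]__00   (p2,#)→(p1,_,L)
state=p1 head=-1 tape=[_]___00
At halt the head is at cell -1.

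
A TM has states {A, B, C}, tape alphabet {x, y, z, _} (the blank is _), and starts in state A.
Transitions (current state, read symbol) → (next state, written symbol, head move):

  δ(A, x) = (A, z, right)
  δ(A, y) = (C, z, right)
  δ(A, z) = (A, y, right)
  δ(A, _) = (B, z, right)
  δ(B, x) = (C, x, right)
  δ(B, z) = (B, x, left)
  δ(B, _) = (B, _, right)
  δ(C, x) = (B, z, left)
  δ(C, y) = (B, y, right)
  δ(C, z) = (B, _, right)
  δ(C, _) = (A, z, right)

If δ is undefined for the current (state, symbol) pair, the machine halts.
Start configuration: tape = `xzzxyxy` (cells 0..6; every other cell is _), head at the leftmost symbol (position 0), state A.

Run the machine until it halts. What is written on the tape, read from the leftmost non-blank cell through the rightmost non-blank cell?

state=A head=0 tape=[x]zzxyxy   (A,x)→(A,z,right)
state=A head=1 tape=z[z]zxyxy   (A,z)→(A,y,right)
state=A head=2 tape=zy[z]xyxy   (A,z)→(A,y,right)
state=A head=3 tape=zyy[x]yxy   (A,x)→(A,z,right)
state=A head=4 tape=zyyz[y]xy   (A,y)→(C,z,right)
state=C head=5 tape=zyyzz[x]y   (C,x)→(B,z,left)
state=B head=4 tape=zyyz[z]zy   (B,z)→(B,x,left)
state=B head=3 tape=zyy[z]xzy   (B,z)→(B,x,left)
state=B head=2 tape=zy[y]xxzy
The non-blank tape span at halt is zyyxxzy.

zyyxxzy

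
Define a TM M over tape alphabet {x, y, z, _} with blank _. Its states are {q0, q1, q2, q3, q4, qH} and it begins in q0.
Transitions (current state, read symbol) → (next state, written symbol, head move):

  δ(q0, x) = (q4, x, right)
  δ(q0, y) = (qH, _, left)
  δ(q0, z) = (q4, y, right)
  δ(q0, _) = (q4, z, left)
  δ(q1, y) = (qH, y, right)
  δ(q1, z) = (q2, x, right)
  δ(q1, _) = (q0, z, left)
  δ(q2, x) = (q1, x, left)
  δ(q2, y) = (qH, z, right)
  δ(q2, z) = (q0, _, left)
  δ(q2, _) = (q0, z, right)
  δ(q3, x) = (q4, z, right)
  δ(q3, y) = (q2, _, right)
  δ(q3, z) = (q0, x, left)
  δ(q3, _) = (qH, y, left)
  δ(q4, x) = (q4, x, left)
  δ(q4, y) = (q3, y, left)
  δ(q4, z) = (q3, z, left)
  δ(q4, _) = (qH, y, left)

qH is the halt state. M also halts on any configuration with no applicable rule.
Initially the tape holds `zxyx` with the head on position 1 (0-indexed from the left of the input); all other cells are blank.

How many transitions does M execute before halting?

q0 | __z[x]yx   read x → write x, move right, go to q4
q4 | __zx[y]x   read y → write y, move left, go to q3
q3 | __z[x]yx   read x → write z, move right, go to q4
q4 | __zz[y]x   read y → write y, move left, go to q3
q3 | __z[z]yx   read z → write x, move left, go to q0
q0 | __[z]xyx   read z → write y, move right, go to q4
q4 | __y[x]yx   read x → write x, move left, go to q4
q4 | __[y]xyx   read y → write y, move left, go to q3
q3 | _[_]yxyx   read _ → write y, move left, go to qH
qH | [_]yyxyx
M halts after 9 transitions.

9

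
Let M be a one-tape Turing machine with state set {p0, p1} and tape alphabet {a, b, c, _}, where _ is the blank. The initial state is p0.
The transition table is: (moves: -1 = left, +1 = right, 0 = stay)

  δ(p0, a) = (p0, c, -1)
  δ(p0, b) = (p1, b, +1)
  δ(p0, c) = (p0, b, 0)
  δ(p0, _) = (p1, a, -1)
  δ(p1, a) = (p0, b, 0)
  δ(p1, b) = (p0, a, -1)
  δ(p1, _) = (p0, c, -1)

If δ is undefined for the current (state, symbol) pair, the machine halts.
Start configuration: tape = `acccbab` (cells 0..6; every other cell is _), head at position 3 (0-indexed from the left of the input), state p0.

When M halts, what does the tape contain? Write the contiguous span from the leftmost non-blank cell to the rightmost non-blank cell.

accbbbbc

p0 | acc[c]bab_   read c → write b, move 0, go to p0
p0 | acc[b]bab_   read b → write b, move +1, go to p1
p1 | accb[b]ab_   read b → write a, move -1, go to p0
p0 | acc[b]aab_   read b → write b, move +1, go to p1
p1 | accb[a]ab_   read a → write b, move 0, go to p0
p0 | accb[b]ab_   read b → write b, move +1, go to p1
p1 | accbb[a]b_   read a → write b, move 0, go to p0
p0 | accbb[b]b_   read b → write b, move +1, go to p1
p1 | accbbb[b]_   read b → write a, move -1, go to p0
p0 | accbb[b]a_   read b → write b, move +1, go to p1
p1 | accbbb[a]_   read a → write b, move 0, go to p0
p0 | accbbb[b]_   read b → write b, move +1, go to p1
p1 | accbbbb[_]   read _ → write c, move -1, go to p0
p0 | accbbb[b]c   read b → write b, move +1, go to p1
p1 | accbbbb[c]
The non-blank tape span at halt is accbbbbc.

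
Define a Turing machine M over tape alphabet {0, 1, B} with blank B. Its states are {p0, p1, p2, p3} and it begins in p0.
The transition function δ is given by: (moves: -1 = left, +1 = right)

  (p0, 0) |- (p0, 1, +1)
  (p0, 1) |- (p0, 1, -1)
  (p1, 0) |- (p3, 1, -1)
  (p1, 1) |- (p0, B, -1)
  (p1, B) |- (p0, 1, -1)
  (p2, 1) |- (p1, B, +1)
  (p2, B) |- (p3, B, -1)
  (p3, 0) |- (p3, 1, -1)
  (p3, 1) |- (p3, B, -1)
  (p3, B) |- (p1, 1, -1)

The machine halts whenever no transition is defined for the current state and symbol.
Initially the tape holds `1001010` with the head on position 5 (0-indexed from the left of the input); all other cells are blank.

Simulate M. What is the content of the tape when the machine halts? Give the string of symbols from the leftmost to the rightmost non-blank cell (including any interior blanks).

1111110

p0 | B10010[1]0   read 1 → write 1, move -1, go to p0
p0 | B1001[0]10   read 0 → write 1, move +1, go to p0
p0 | B10011[1]0   read 1 → write 1, move -1, go to p0
p0 | B1001[1]10   read 1 → write 1, move -1, go to p0
p0 | B100[1]110   read 1 → write 1, move -1, go to p0
p0 | B10[0]1110   read 0 → write 1, move +1, go to p0
p0 | B101[1]110   read 1 → write 1, move -1, go to p0
p0 | B10[1]1110   read 1 → write 1, move -1, go to p0
p0 | B1[0]11110   read 0 → write 1, move +1, go to p0
p0 | B11[1]1110   read 1 → write 1, move -1, go to p0
p0 | B1[1]11110   read 1 → write 1, move -1, go to p0
p0 | B[1]111110   read 1 → write 1, move -1, go to p0
p0 | [B]1111110
The non-blank tape span at halt is 1111110.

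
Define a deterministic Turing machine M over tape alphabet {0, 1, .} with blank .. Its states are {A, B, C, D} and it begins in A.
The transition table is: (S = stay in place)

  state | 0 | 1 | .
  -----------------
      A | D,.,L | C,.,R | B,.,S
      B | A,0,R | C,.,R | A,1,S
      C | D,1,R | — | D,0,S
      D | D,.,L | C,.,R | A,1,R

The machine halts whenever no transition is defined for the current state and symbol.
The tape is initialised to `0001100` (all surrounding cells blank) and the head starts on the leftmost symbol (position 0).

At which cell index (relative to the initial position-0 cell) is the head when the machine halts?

3

A | .[0]001100   read 0 → write ., move L, go to D
D | [.].001100   read . → write 1, move R, go to A
A | 1[.]001100   read . → write ., move S, go to B
B | 1[.]001100   read . → write 1, move S, go to A
A | 1[1]001100   read 1 → write ., move R, go to C
C | 1.[0]01100   read 0 → write 1, move R, go to D
D | 1.1[0]1100   read 0 → write ., move L, go to D
D | 1.[1].1100   read 1 → write ., move R, go to C
C | 1..[.]1100   read . → write 0, move S, go to D
D | 1..[0]1100   read 0 → write ., move L, go to D
D | 1.[.].1100   read . → write 1, move R, go to A
A | 1.1[.]1100   read . → write ., move S, go to B
B | 1.1[.]1100   read . → write 1, move S, go to A
A | 1.1[1]1100   read 1 → write ., move R, go to C
C | 1.1.[1]100
At halt the head is at cell 3.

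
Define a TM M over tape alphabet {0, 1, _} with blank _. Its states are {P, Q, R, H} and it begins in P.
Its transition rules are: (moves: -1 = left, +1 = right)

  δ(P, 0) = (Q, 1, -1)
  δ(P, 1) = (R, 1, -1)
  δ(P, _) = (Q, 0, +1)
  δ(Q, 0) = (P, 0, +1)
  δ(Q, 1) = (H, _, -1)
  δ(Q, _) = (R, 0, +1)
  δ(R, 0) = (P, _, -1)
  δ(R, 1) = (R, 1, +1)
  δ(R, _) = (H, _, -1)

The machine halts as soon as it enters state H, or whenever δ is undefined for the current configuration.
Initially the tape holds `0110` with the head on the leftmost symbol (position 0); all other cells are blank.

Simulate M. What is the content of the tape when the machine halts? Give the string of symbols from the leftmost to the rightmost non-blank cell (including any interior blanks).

state=P head=0 tape=_[0]110   (P,0)→(Q,1,-1)
state=Q head=-1 tape=[_]1110   (Q,_)→(R,0,+1)
state=R head=0 tape=0[1]110   (R,1)→(R,1,+1)
state=R head=1 tape=01[1]10   (R,1)→(R,1,+1)
state=R head=2 tape=011[1]0   (R,1)→(R,1,+1)
state=R head=3 tape=0111[0]   (R,0)→(P,_,-1)
state=P head=2 tape=011[1]_   (P,1)→(R,1,-1)
state=R head=1 tape=01[1]1_   (R,1)→(R,1,+1)
state=R head=2 tape=011[1]_   (R,1)→(R,1,+1)
state=R head=3 tape=0111[_]   (R,_)→(H,_,-1)
state=H head=2 tape=011[1]_
The non-blank tape span at halt is 0111.

0111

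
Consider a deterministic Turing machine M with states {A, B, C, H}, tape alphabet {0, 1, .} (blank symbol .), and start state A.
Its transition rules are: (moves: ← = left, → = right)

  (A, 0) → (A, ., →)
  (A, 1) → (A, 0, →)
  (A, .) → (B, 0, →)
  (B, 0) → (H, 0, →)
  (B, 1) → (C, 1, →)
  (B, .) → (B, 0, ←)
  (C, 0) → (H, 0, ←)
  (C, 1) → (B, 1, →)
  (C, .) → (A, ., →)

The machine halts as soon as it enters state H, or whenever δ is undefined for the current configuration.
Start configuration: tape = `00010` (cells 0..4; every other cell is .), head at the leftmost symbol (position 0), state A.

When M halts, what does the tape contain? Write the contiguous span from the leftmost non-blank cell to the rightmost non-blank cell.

0.00

A | [0]0010..   read 0 → write ., move →, go to A
A | .[0]010..   read 0 → write ., move →, go to A
A | ..[0]10..   read 0 → write ., move →, go to A
A | ...[1]0..   read 1 → write 0, move →, go to A
A | ...0[0]..   read 0 → write ., move →, go to A
A | ...0.[.].   read . → write 0, move →, go to B
B | ...0.0[.]   read . → write 0, move ←, go to B
B | ...0.[0]0   read 0 → write 0, move →, go to H
H | ...0.0[0]
The non-blank tape span at halt is 0.00.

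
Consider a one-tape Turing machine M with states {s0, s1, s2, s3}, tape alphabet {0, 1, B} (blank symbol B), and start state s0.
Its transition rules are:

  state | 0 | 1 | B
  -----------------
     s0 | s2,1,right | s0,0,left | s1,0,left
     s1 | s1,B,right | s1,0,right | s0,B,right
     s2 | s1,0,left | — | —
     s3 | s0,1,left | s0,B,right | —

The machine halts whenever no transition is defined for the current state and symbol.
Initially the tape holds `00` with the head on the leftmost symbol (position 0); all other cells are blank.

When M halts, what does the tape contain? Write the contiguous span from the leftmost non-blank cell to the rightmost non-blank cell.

0BB1

s0 | [0]0BBB   read 0 → write 1, move right, go to s2
s2 | 1[0]BBB   read 0 → write 0, move left, go to s1
s1 | [1]0BBB   read 1 → write 0, move right, go to s1
s1 | 0[0]BBB   read 0 → write B, move right, go to s1
s1 | 0B[B]BB   read B → write B, move right, go to s0
s0 | 0BB[B]B   read B → write 0, move left, go to s1
s1 | 0B[B]0B   read B → write B, move right, go to s0
s0 | 0BB[0]B   read 0 → write 1, move right, go to s2
s2 | 0BB1[B]
The non-blank tape span at halt is 0BB1.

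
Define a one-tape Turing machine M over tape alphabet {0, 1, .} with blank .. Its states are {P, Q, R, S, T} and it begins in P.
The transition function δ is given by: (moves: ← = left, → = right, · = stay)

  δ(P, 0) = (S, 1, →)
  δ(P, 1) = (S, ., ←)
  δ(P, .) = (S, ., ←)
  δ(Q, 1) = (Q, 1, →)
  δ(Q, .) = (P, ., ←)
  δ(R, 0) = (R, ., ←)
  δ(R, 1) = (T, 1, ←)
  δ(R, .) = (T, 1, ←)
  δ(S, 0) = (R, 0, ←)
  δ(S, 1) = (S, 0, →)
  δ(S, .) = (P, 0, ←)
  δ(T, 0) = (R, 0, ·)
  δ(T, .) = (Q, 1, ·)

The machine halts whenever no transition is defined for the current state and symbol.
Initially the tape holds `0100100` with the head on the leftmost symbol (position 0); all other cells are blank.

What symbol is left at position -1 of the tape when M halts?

1

state=P head=0 tape=..[0]100100   (P,0)→(S,1,→)
state=S head=1 tape=..1[1]00100   (S,1)→(S,0,→)
state=S head=2 tape=..10[0]0100   (S,0)→(R,0,←)
state=R head=1 tape=..1[0]00100   (R,0)→(R,.,←)
state=R head=0 tape=..[1].00100   (R,1)→(T,1,←)
state=T head=-1 tape=.[.]1.00100   (T,.)→(Q,1,·)
state=Q head=-1 tape=.[1]1.00100   (Q,1)→(Q,1,→)
state=Q head=0 tape=.1[1].00100   (Q,1)→(Q,1,→)
state=Q head=1 tape=.11[.]00100   (Q,.)→(P,.,←)
state=P head=0 tape=.1[1].00100   (P,1)→(S,.,←)
state=S head=-1 tape=.[1]..00100   (S,1)→(S,0,→)
state=S head=0 tape=.0[.].00100   (S,.)→(P,0,←)
state=P head=-1 tape=.[0]0.00100   (P,0)→(S,1,→)
state=S head=0 tape=.1[0].00100   (S,0)→(R,0,←)
state=R head=-1 tape=.[1]0.00100   (R,1)→(T,1,←)
state=T head=-2 tape=[.]10.00100   (T,.)→(Q,1,·)
state=Q head=-2 tape=[1]10.00100   (Q,1)→(Q,1,→)
state=Q head=-1 tape=1[1]0.00100   (Q,1)→(Q,1,→)
state=Q head=0 tape=11[0].00100
Cell -1 holds 1 when M halts.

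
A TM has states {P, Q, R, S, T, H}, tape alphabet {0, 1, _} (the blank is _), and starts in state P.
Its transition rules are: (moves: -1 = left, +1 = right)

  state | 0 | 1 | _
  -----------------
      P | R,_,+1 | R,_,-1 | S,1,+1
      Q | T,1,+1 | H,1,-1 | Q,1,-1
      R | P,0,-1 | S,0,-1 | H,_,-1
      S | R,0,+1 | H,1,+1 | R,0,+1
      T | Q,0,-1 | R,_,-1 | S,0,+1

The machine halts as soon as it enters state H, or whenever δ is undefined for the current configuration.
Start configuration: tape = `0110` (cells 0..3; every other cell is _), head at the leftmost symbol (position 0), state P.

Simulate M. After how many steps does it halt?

state=P head=0 tape=[0]110_   (P,0)→(R,_,+1)
state=R head=1 tape=_[1]10_   (R,1)→(S,0,-1)
state=S head=0 tape=[_]010_   (S,_)→(R,0,+1)
state=R head=1 tape=0[0]10_   (R,0)→(P,0,-1)
state=P head=0 tape=[0]010_   (P,0)→(R,_,+1)
state=R head=1 tape=_[0]10_   (R,0)→(P,0,-1)
state=P head=0 tape=[_]010_   (P,_)→(S,1,+1)
state=S head=1 tape=1[0]10_   (S,0)→(R,0,+1)
state=R head=2 tape=10[1]0_   (R,1)→(S,0,-1)
state=S head=1 tape=1[0]00_   (S,0)→(R,0,+1)
state=R head=2 tape=10[0]0_   (R,0)→(P,0,-1)
state=P head=1 tape=1[0]00_   (P,0)→(R,_,+1)
state=R head=2 tape=1_[0]0_   (R,0)→(P,0,-1)
state=P head=1 tape=1[_]00_   (P,_)→(S,1,+1)
state=S head=2 tape=11[0]0_   (S,0)→(R,0,+1)
state=R head=3 tape=110[0]_   (R,0)→(P,0,-1)
state=P head=2 tape=11[0]0_   (P,0)→(R,_,+1)
state=R head=3 tape=11_[0]_   (R,0)→(P,0,-1)
state=P head=2 tape=11[_]0_   (P,_)→(S,1,+1)
state=S head=3 tape=111[0]_   (S,0)→(R,0,+1)
state=R head=4 tape=1110[_]   (R,_)→(H,_,-1)
state=H head=3 tape=111[0]_
M halts after 21 transitions.

21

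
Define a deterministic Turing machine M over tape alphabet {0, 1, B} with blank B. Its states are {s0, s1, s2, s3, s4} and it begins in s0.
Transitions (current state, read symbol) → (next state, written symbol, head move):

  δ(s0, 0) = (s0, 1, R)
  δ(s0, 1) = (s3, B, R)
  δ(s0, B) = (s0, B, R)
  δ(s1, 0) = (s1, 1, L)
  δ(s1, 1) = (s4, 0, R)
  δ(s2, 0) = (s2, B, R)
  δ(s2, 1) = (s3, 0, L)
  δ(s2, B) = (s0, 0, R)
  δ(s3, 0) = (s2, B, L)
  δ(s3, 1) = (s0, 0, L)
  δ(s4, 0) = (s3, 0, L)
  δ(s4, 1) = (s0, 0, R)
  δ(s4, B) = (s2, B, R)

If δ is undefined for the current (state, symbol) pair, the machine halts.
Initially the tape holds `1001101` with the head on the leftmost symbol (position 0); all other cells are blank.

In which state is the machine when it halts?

s3

s0 | [1]001101B   read 1 → write B, move R, go to s3
s3 | B[0]01101B   read 0 → write B, move L, go to s2
s2 | [B]B01101B   read B → write 0, move R, go to s0
s0 | 0[B]01101B   read B → write B, move R, go to s0
s0 | 0B[0]1101B   read 0 → write 1, move R, go to s0
s0 | 0B1[1]101B   read 1 → write B, move R, go to s3
s3 | 0B1B[1]01B   read 1 → write 0, move L, go to s0
s0 | 0B1[B]001B   read B → write B, move R, go to s0
s0 | 0B1B[0]01B   read 0 → write 1, move R, go to s0
s0 | 0B1B1[0]1B   read 0 → write 1, move R, go to s0
s0 | 0B1B11[1]B   read 1 → write B, move R, go to s3
s3 | 0B1B11B[B]
No transition is defined for (s3, B); M halts in state s3.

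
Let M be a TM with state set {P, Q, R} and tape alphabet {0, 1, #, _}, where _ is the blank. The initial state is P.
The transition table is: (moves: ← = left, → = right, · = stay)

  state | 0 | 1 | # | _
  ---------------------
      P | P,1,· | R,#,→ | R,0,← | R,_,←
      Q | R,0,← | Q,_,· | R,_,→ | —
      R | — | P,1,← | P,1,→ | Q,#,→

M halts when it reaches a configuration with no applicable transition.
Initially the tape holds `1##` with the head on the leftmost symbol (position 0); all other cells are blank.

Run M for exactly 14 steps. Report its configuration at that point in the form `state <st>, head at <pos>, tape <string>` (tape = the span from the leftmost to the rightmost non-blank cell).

state=P head=0 tape=___[1]##   (P,1)→(R,#,→)
state=R head=1 tape=___#[#]#   (R,#)→(P,1,→)
state=P head=2 tape=___#1[#]   (P,#)→(R,0,←)
state=R head=1 tape=___#[1]0   (R,1)→(P,1,←)
state=P head=0 tape=___[#]10   (P,#)→(R,0,←)
state=R head=-1 tape=__[_]010   (R,_)→(Q,#,→)
state=Q head=0 tape=__#[0]10   (Q,0)→(R,0,←)
state=R head=-1 tape=__[#]010   (R,#)→(P,1,→)
state=P head=0 tape=__1[0]10   (P,0)→(P,1,·)
state=P head=0 tape=__1[1]10   (P,1)→(R,#,→)
state=R head=1 tape=__1#[1]0   (R,1)→(P,1,←)
state=P head=0 tape=__1[#]10   (P,#)→(R,0,←)
state=R head=-1 tape=__[1]010   (R,1)→(P,1,←)
state=P head=-2 tape=_[_]1010   (P,_)→(R,_,←)
state=R head=-3 tape=[_]_1010
After 14 steps: state R, head at -3, tape 1010.

state R, head at -3, tape 1010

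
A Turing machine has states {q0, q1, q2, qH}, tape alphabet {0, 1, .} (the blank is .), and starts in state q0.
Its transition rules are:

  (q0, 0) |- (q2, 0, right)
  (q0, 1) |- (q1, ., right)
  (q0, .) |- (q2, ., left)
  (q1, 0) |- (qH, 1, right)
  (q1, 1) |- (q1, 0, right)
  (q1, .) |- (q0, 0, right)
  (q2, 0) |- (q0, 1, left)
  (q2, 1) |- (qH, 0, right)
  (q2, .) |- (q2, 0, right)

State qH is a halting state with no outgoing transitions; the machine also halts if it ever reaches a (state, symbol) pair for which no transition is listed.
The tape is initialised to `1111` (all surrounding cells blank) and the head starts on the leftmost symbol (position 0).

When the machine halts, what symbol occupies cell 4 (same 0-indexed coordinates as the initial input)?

0

state=q0 head=0 tape=[1]111..   (q0,1)→(q1,.,right)
state=q1 head=1 tape=.[1]11..   (q1,1)→(q1,0,right)
state=q1 head=2 tape=.0[1]1..   (q1,1)→(q1,0,right)
state=q1 head=3 tape=.00[1]..   (q1,1)→(q1,0,right)
state=q1 head=4 tape=.000[.].   (q1,.)→(q0,0,right)
state=q0 head=5 tape=.0000[.]   (q0,.)→(q2,.,left)
state=q2 head=4 tape=.000[0].   (q2,0)→(q0,1,left)
state=q0 head=3 tape=.00[0]1.   (q0,0)→(q2,0,right)
state=q2 head=4 tape=.000[1].   (q2,1)→(qH,0,right)
state=qH head=5 tape=.0000[.]
Cell 4 holds 0 when M halts.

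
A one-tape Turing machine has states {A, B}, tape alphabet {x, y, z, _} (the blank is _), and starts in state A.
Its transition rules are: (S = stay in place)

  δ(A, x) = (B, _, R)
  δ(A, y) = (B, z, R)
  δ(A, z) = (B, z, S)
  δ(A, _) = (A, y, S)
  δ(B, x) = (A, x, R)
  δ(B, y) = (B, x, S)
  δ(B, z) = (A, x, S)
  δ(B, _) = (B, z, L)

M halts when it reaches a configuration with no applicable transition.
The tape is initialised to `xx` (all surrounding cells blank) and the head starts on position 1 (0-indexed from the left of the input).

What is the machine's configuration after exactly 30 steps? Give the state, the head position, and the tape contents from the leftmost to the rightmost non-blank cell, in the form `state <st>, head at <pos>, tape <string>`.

state B, head at 3, tape x__zz

A | x[x]___   read x → write _, move R, go to B
B | x_[_]__   read _ → write z, move L, go to B
B | x[_]z__   read _ → write z, move L, go to B
B | [x]zz__   read x → write x, move R, go to A
A | x[z]z__   read z → write z, move S, go to B
B | x[z]z__   read z → write x, move S, go to A
A | x[x]z__   read x → write _, move R, go to B
B | x_[z]__   read z → write x, move S, go to A
A | x_[x]__   read x → write _, move R, go to B
B | x__[_]_   read _ → write z, move L, go to B
B | x_[_]z_   read _ → write z, move L, go to B
B | x[_]zz_   read _ → write z, move L, go to B
B | [x]zzz_   read x → write x, move R, go to A
A | x[z]zz_   read z → write z, move S, go to B
B | x[z]zz_   read z → write x, move S, go to A
A | x[x]zz_   read x → write _, move R, go to B
B | x_[z]z_   read z → write x, move S, go to A
A | x_[x]z_   read x → write _, move R, go to B
B | x__[z]_   read z → write x, move S, go to A
A | x__[x]_   read x → write _, move R, go to B
B | x___[_]   read _ → write z, move L, go to B
B | x__[_]z   read _ → write z, move L, go to B
B | x_[_]zz   read _ → write z, move L, go to B
B | x[_]zzz   read _ → write z, move L, go to B
B | [x]zzzz   read x → write x, move R, go to A
A | x[z]zzz   read z → write z, move S, go to B
B | x[z]zzz   read z → write x, move S, go to A
A | x[x]zzz   read x → write _, move R, go to B
B | x_[z]zz   read z → write x, move S, go to A
A | x_[x]zz   read x → write _, move R, go to B
B | x__[z]z
After 30 steps: state B, head at 3, tape x__zz.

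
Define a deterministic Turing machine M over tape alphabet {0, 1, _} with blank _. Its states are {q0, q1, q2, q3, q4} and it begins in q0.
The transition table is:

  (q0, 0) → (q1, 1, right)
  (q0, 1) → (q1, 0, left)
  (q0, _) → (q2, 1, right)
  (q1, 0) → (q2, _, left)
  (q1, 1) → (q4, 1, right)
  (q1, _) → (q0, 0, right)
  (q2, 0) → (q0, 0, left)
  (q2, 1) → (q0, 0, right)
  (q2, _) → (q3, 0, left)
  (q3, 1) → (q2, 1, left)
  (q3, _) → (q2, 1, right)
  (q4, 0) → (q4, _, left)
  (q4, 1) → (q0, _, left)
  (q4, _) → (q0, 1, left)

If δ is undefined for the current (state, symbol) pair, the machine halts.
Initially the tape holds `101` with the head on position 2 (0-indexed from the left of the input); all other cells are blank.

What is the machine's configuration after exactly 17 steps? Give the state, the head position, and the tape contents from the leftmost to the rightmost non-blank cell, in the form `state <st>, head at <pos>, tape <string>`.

state=q0 head=2 tape=___10[1]   (q0,1)→(q1,0,left)
state=q1 head=1 tape=___1[0]0   (q1,0)→(q2,_,left)
state=q2 head=0 tape=___[1]_0   (q2,1)→(q0,0,right)
state=q0 head=1 tape=___0[_]0   (q0,_)→(q2,1,right)
state=q2 head=2 tape=___01[0]   (q2,0)→(q0,0,left)
state=q0 head=1 tape=___0[1]0   (q0,1)→(q1,0,left)
state=q1 head=0 tape=___[0]00   (q1,0)→(q2,_,left)
state=q2 head=-1 tape=__[_]_00   (q2,_)→(q3,0,left)
state=q3 head=-2 tape=_[_]0_00   (q3,_)→(q2,1,right)
state=q2 head=-1 tape=_1[0]_00   (q2,0)→(q0,0,left)
state=q0 head=-2 tape=_[1]0_00   (q0,1)→(q1,0,left)
state=q1 head=-3 tape=[_]00_00   (q1,_)→(q0,0,right)
state=q0 head=-2 tape=0[0]0_00   (q0,0)→(q1,1,right)
state=q1 head=-1 tape=01[0]_00   (q1,0)→(q2,_,left)
state=q2 head=-2 tape=0[1]__00   (q2,1)→(q0,0,right)
state=q0 head=-1 tape=00[_]_00   (q0,_)→(q2,1,right)
state=q2 head=0 tape=001[_]00   (q2,_)→(q3,0,left)
state=q3 head=-1 tape=00[1]000
After 17 steps: state q3, head at -1, tape 001000.

state q3, head at -1, tape 001000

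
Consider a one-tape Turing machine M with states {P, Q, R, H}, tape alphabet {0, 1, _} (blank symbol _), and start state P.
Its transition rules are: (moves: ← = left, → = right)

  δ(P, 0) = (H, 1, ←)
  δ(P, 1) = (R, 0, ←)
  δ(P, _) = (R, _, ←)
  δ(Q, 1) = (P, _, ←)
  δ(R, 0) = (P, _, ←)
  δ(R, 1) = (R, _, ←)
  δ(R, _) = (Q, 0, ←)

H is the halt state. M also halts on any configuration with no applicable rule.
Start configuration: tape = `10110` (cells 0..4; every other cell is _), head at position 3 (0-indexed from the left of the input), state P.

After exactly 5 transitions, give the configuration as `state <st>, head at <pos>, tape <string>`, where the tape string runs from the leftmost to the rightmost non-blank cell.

P | __101[1]0   read 1 → write 0, move ←, go to R
R | __10[1]00   read 1 → write _, move ←, go to R
R | __1[0]_00   read 0 → write _, move ←, go to P
P | __[1]__00   read 1 → write 0, move ←, go to R
R | _[_]0__00   read _ → write 0, move ←, go to Q
Q | [_]00__00
After 5 steps: state Q, head at -2, tape 00__00.

state Q, head at -2, tape 00__00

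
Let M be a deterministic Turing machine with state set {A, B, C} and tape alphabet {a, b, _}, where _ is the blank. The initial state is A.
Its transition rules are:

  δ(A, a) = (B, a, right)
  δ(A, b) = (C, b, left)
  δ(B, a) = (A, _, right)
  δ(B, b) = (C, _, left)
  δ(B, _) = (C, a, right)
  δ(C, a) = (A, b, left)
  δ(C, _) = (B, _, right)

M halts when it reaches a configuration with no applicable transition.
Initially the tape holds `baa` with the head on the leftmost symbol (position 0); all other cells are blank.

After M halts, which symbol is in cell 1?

_

state=A head=0 tape=_[b]aa   (A,b)→(C,b,left)
state=C head=-1 tape=[_]baa   (C,_)→(B,_,right)
state=B head=0 tape=_[b]aa   (B,b)→(C,_,left)
state=C head=-1 tape=[_]_aa   (C,_)→(B,_,right)
state=B head=0 tape=_[_]aa   (B,_)→(C,a,right)
state=C head=1 tape=_a[a]a   (C,a)→(A,b,left)
state=A head=0 tape=_[a]ba   (A,a)→(B,a,right)
state=B head=1 tape=_a[b]a   (B,b)→(C,_,left)
state=C head=0 tape=_[a]_a   (C,a)→(A,b,left)
state=A head=-1 tape=[_]b_a
Cell 1 holds _ when M halts.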